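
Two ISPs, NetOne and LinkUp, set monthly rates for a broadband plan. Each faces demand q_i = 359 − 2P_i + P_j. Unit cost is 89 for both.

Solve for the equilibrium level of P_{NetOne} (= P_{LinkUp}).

NetOne's profit: π = (P_{NetOne} − 89)(359 − 2P_{NetOne} + P_{LinkUp}).
∂π/∂P_{NetOne} = 537 − 4P_{NetOne} + P_{LinkUp} = 0 ⇒ P_{NetOne} = 134.25 + 0.25P_{LinkUp}.
The game is symmetric, so in equilibrium P_{LinkUp} = P_{NetOne}: the reaction function gives 0.75P_{NetOne} = 134.25, hence P_{NetOne} = 179.

179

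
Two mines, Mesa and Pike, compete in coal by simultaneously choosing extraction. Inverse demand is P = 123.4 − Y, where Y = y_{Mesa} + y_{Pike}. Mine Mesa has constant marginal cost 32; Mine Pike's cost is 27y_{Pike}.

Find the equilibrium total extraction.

62.6

Mine Mesa's profit: π = y_{Mesa}(123.4 − (y_{Mesa} + y_{Pike})) − 32y_{Mesa}.
∂π/∂y_{Mesa} = 91.4 − 2y_{Mesa} − y_{Pike} = 0, so y_{Mesa} = 45.7 − 0.5y_{Pike}.
By the same steps for Pike: y_{Pike} = 48.2 − 0.5y_{Mesa}.
Solving the two reaction functions simultaneously: (1 − (−0.5)(−0.5))y_{Mesa} = 45.7 − 0.5·48.2, so 0.75y_{Mesa} = 21.6 and y_{Mesa} = 28.8.
Then y_{Pike} = 48.2 − 0.5·28.8 = 33.8.
Total extraction: 28.8 + 33.8 = 62.6.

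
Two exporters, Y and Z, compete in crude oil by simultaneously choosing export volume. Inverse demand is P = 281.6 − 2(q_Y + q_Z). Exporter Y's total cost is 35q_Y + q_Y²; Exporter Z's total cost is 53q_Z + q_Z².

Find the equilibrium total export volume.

Exporter Y's profit: π = q_Y(281.6 − 2(q_Y + q_Z)) − 35q_Y − q_Y².
∂π/∂q_Y = 246.6 − 6q_Y − 2q_Z = 0, so q_Y = 41.1 − (1/3)q_Z.
By the same steps for Z: q_Z = 38.1 − (1/3)q_Y.
Solving the two reaction functions simultaneously: (1 − (−1/3)(−1/3))q_Y = 41.1 − (1/3)·38.1, so (8/9)q_Y = 28.4 and q_Y = 31.95.
Then q_Z = 38.1 − (1/3)·31.95 = 27.45.
Total export volume: 31.95 + 27.45 = 59.4.

59.4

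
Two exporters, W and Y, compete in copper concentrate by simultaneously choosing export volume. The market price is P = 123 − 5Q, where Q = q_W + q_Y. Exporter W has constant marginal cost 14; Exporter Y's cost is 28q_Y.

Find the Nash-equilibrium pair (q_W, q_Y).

Exporter W's profit: π = q_W(123 − 5(q_W + q_Y)) − 14q_W.
∂π/∂q_W = 109 − 10q_W − 5q_Y = 0, so q_W = 10.9 − 0.5q_Y.
By the same steps for Y: q_Y = 9.5 − 0.5q_W.
Solving the two reaction functions simultaneously: (1 − (−0.5)(−0.5))q_W = 10.9 − 0.5·9.5, so 0.75q_W = 6.15 and q_W = 8.2.
Then q_Y = 9.5 − 0.5·8.2 = 5.4.

8.2, 5.4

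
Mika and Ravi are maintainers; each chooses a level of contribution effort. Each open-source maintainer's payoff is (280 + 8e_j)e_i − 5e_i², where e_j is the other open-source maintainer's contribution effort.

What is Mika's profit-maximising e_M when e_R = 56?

Mika's payoff is (280 + 8e_R)e_M − 5e_M².
∂π/∂e_M = 280 + 8e_R − 10e_M = 0, so e_M = 28 + 0.8e_R.
At e_R = 56: e_M = 28 + 0.8·56 = 72.8.

72.8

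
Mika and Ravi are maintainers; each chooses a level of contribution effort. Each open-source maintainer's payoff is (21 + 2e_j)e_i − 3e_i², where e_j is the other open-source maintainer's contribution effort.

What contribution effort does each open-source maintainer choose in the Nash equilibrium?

5.25

Mika's payoff is (21 + 2e_R)e_M − 3e_M².
∂π/∂e_M = 21 + 2e_R − 6e_M = 0, so e_M = 3.5 + (1/3)e_R.
By symmetry e_R = e_M; substituting into the reaction function, (2/3)e_M = 3.5 and e_M = 5.25.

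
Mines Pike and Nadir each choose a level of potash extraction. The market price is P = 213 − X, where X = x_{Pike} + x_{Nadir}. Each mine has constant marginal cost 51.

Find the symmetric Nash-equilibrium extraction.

54

Mine Pike's profit: π = x_{Pike}(213 − (x_{Pike} + x_{Nadir})) − 51x_{Pike}.
∂π/∂x_{Pike} = 162 − 2x_{Pike} − x_{Nadir} = 0, so x_{Pike} = 81 − 0.5x_{Nadir}.
By symmetry x_{Nadir} = x_{Pike}; substituting into the reaction function, 1.5x_{Pike} = 81 and x_{Pike} = 54.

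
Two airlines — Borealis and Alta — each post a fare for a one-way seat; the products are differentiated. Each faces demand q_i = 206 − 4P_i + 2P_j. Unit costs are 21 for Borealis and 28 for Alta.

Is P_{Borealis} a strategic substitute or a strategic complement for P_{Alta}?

Borealis's profit: π = (P_{Borealis} − 21)(206 − 4P_{Borealis} + 2P_{Alta}).
∂π/∂P_{Borealis} = 290 − 8P_{Borealis} + 2P_{Alta} = 0 ⇒ P_{Borealis} = 36.25 + 0.25P_{Alta}.
The best-response slope dP_{Borealis}/dP_{Alta} = 0.25 > 0: the reaction function is upward-sloping, so the choices are strategic complements.

strategic complements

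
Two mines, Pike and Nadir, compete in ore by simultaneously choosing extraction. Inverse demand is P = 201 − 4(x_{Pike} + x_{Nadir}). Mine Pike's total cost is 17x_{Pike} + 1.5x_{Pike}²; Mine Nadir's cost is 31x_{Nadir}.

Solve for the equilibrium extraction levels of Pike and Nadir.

11, 15.75

Mine Pike's profit: π = x_{Pike}(201 − 4(x_{Pike} + x_{Nadir})) − 17x_{Pike} − 1.5x_{Pike}².
∂π/∂x_{Pike} = 184 − 11x_{Pike} − 4x_{Nadir} = 0, so x_{Pike} = 184/11 − (4/11)x_{Nadir}.
For Nadir: ∂π/∂x_{Nadir} = 170 − 8x_{Nadir} − 4x_{Pike} = 0 ⇒ x_{Nadir} = 21.25 − 0.5x_{Pike}.
Plugging x_{Nadir} into Pike's best response: x_{Pike} = 184/11 − (4/11)(21.25 − 0.5x_{Pike}) ⇒ (9/11)x_{Pike} = 9, so x_{Pike} = 11.
Then x_{Nadir} = 21.25 − 0.5·11 = 15.75.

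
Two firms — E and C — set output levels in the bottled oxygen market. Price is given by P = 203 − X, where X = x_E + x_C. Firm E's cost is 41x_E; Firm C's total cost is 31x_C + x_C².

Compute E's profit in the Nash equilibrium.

Firm E's profit: π = x_E(203 − (x_E + x_C)) − 41x_E.
∂π/∂x_E = 162 − 2x_E − x_C = 0, so x_E = 81 − 0.5x_C.
For C: ∂π/∂x_C = 172 − 4x_C − x_E = 0 ⇒ x_C = 43 − 0.25x_E.
Substituting the second reaction function into the first: x_E = 81 − 0.5(43 − 0.25x_E), which gives 0.875x_E = 59.5 ⇒ x_E = 68.
Then x_C = 43 − 0.25·68 = 26.
Price P = 203 − 94 = 109.
E's profit: (109 − 41)·68 = 4624.

4624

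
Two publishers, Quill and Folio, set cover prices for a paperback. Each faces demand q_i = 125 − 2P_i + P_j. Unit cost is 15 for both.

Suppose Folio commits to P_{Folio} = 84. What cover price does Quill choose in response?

59.75

Quill's profit: π = (P_{Quill} − 15)(125 − 2P_{Quill} + P_{Folio}).
∂π/∂P_{Quill} = 155 − 4P_{Quill} + P_{Folio} = 0 ⇒ P_{Quill} = 38.75 + 0.25P_{Folio}.
At P_{Folio} = 84: P_{Quill} = 38.75 + 0.25·84 = 59.75.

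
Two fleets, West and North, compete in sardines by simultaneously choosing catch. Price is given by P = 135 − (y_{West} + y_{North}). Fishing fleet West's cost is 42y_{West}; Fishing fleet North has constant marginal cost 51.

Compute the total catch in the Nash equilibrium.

59

Fishing fleet West's profit: π = y_{West}(135 − (y_{West} + y_{North})) − 42y_{West}.
∂π/∂y_{West} = 93 − 2y_{West} − y_{North} = 0, so y_{West} = 46.5 − 0.5y_{North}.
By the same steps for North: y_{North} = 42 − 0.5y_{West}.
Substituting the second reaction function into the first: y_{West} = 46.5 − 0.5(42 − 0.5y_{West}), which gives 0.75y_{West} = 25.5 ⇒ y_{West} = 34.
Then y_{North} = 42 − 0.5·34 = 25.
Total catch: 34 + 25 = 59.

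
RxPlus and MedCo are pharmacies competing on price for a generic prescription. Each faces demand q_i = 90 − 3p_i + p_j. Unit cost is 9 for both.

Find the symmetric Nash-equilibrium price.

23.4

RxPlus's profit: π = (p_{RxPlus} − 9)(90 − 3p_{RxPlus} + p_{MedCo}).
∂π/∂p_{RxPlus} = 117 − 6p_{RxPlus} + p_{MedCo} = 0 ⇒ p_{RxPlus} = 19.5 + (1/6)p_{MedCo}.
The game is symmetric, so in equilibrium p_{MedCo} = p_{RxPlus}: the reaction function gives (5/6)p_{RxPlus} = 19.5, hence p_{RxPlus} = 23.4.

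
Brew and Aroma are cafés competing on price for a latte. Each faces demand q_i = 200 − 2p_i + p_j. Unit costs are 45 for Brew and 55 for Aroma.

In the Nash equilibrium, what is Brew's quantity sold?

106

Brew's profit: π = (p_{Brew} − 45)(200 − 2p_{Brew} + p_{Aroma}).
∂π/∂p_{Brew} = 290 − 4p_{Brew} + p_{Aroma} = 0 ⇒ p_{Brew} = 72.5 + 0.25p_{Aroma}.
Similarly p_{Aroma} = 77.5 + 0.25p_{Brew}.
Substituting the second reaction function into the first: p_{Brew} = 72.5 + 0.25(77.5 + 0.25p_{Brew}), which gives 0.9375p_{Brew} = 91.875 ⇒ p_{Brew} = 98.
Then p_{Aroma} = 77.5 + 0.25·98 = 102.
q_{Brew} = 200 − 2·98 + 102 = 106.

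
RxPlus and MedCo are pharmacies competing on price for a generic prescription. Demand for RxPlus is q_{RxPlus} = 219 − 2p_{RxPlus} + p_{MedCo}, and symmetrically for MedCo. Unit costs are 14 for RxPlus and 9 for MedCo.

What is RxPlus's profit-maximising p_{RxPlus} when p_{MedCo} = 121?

92

RxPlus's profit: π = (p_{RxPlus} − 14)(219 − 2p_{RxPlus} + p_{MedCo}).
∂π/∂p_{RxPlus} = 247 − 4p_{RxPlus} + p_{MedCo} = 0 ⇒ p_{RxPlus} = 61.75 + 0.25p_{MedCo}.
At p_{MedCo} = 121: p_{RxPlus} = 61.75 + 0.25·121 = 92.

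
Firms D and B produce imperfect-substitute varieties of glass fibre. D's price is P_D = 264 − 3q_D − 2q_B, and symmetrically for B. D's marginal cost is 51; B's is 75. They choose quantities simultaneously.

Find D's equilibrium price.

135.375

Firm D's profit: π = q_D(264 − 3q_D − 2q_B) − 51q_D.
∂π/∂q_D = 213 − 6q_D − 2q_B = 0 ⇒ q_D = 35.5 − (1/3)q_B.
Similarly q_B = 31.5 − (1/3)q_D.
Substituting the second reaction function into the first: q_D = 35.5 − (1/3)(31.5 − (1/3)q_D), which gives (8/9)q_D = 25 ⇒ q_D = 28.125.
Then q_B = 31.5 − (1/3)·28.125 = 22.125.
P_D = 264 − 3·28.125 − 2·22.125 = 135.375.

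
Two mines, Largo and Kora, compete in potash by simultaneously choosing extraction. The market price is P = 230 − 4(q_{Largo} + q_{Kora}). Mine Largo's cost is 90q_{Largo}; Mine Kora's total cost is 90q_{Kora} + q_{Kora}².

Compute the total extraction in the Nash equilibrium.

Mine Largo's profit: π = q_{Largo}(230 − 4(q_{Largo} + q_{Kora})) − 90q_{Largo}.
∂π/∂q_{Largo} = 140 − 8q_{Largo} − 4q_{Kora} = 0, so q_{Largo} = 17.5 − 0.5q_{Kora}.
For Kora: ∂π/∂q_{Kora} = 140 − 10q_{Kora} − 4q_{Largo} = 0 ⇒ q_{Kora} = 14 − 0.4q_{Largo}.
Solving the two reaction functions simultaneously: (1 − (−0.5)(−0.4))q_{Largo} = 17.5 − 0.5·14, so 0.8q_{Largo} = 10.5 and q_{Largo} = 13.125.
Then q_{Kora} = 14 − 0.4·13.125 = 8.75.
Total extraction: 13.125 + 8.75 = 21.875.

21.875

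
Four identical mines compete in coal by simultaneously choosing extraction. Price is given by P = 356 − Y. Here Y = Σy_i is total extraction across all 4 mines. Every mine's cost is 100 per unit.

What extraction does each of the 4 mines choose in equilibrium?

A representative mine's profit is π_i = y_i(356 − Y) − 100y_i, with Y = y_i + Σ_{j≠i} y_j.
First-order condition: 256 − 2y_i − Σ_{j≠i} y_j = 0.
In a symmetric equilibrium every mine chooses the same y, so Σ_{j≠i} y_j = 3y. The condition becomes 256 − 5y = 0, giving y = 256/5 = 51.2.

51.2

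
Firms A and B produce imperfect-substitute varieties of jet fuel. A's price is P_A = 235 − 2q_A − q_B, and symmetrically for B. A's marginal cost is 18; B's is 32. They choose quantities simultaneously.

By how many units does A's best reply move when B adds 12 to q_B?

-3

Firm A's profit: π = q_A(235 − 2q_A − q_B) − 18q_A.
∂π/∂q_A = 217 − 4q_A − q_B = 0 ⇒ q_A = 54.25 − 0.25q_B.
The reaction-function slope is −0.25, so a 12-unit rise in q_B moves q_A by −0.25 × 12 = −3. A's best response falls — the actions are strategic substitutes.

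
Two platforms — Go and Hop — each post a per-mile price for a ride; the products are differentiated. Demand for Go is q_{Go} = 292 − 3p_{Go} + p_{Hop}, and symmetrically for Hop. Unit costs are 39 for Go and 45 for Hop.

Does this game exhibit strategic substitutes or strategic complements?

strategic complements

Go's profit: π = (p_{Go} − 39)(292 − 3p_{Go} + p_{Hop}).
∂π/∂p_{Go} = 409 − 6p_{Go} + p_{Hop} = 0 ⇒ p_{Go} = 409/6 + (1/6)p_{Hop}.
The best-response slope dp_{Go}/dp_{Hop} = 1/6 > 0: the reaction function is upward-sloping, so the choices are strategic complements.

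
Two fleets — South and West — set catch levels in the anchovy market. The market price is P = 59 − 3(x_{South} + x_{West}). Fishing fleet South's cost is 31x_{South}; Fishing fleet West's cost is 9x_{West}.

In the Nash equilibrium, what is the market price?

Fishing fleet South's profit: π = x_{South}(59 − 3(x_{South} + x_{West})) − 31x_{South}.
∂π/∂x_{South} = 28 − 6x_{South} − 3x_{West} = 0, so x_{South} = 14/3 − 0.5x_{West}.
By the same steps for West: x_{West} = 25/3 − 0.5x_{South}.
Substituting the second reaction function into the first: x_{South} = 14/3 − 0.5(25/3 − 0.5x_{South}), which gives 0.75x_{South} = 0.5 ⇒ x_{South} = 2/3.
Then x_{West} = 25/3 − 0.5·(2/3) = 8.
Equilibrium price: P = 59 − 3·(26/3) = 33.

33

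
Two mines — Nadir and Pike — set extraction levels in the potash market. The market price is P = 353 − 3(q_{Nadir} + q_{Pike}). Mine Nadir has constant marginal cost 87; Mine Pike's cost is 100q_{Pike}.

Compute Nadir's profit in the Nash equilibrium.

2883

Mine Nadir's profit: π = q_{Nadir}(353 − 3(q_{Nadir} + q_{Pike})) − 87q_{Nadir}.
∂π/∂q_{Nadir} = 266 − 6q_{Nadir} − 3q_{Pike} = 0, so q_{Nadir} = 133/3 − 0.5q_{Pike}.
By the same steps for Pike: q_{Pike} = 253/6 − 0.5q_{Nadir}.
Plugging q_{Pike} into Nadir's best response: q_{Nadir} = 133/3 − 0.5(253/6 − 0.5q_{Nadir}) ⇒ 0.75q_{Nadir} = 23.25, so q_{Nadir} = 31.
Then q_{Pike} = 253/6 − 0.5·31 = 80/3.
Price P = 353 − 3·(173/3) = 180.
Nadir's profit: (180 − 87)·31 = 2883.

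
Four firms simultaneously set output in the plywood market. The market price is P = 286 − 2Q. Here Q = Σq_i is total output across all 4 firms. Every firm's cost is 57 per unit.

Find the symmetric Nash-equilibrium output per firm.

22.9

A representative firm's profit is π_i = q_i(286 − 2Q) − 57q_i, with Q = q_i + Σ_{j≠i} q_j.
First-order condition: 229 − 4q_i − 2Σ_{j≠i} q_j = 0.
In a symmetric equilibrium every firm chooses the same q, so Σ_{j≠i} q_j = 3q. The condition becomes 229 − 10q = 0, giving q = 229/10 = 22.9.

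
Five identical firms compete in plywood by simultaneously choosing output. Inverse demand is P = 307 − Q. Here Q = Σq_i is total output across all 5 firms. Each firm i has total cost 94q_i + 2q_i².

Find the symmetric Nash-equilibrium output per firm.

21.3

A representative firm's profit is π_i = q_i(307 − Q) − 94q_i − 2q_i², with Q = q_i + Σ_{j≠i} q_j.
First-order condition: 213 − 6q_i − Σ_{j≠i} q_j = 0.
In a symmetric equilibrium every firm chooses the same q, so Σ_{j≠i} q_j = 4q. The condition becomes 213 − 10q = 0, giving q = 213/10 = 21.3.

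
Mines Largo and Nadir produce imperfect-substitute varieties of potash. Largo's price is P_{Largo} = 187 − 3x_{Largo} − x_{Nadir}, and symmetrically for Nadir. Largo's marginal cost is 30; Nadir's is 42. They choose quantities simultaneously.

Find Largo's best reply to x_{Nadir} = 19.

Mine Largo's profit: π = x_{Largo}(187 − 3x_{Largo} − x_{Nadir}) − 30x_{Largo}.
∂π/∂x_{Largo} = 157 − 6x_{Largo} − x_{Nadir} = 0 ⇒ x_{Largo} = 157/6 − (1/6)x_{Nadir}.
At x_{Nadir} = 19: x_{Largo} = 157/6 − (1/6)·19 = 23.

23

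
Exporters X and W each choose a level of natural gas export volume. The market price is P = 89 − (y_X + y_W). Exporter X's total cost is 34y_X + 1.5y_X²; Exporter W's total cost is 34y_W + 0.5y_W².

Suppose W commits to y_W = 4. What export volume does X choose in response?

10.2

Exporter X's profit: π = y_X(89 − (y_X + y_W)) − 34y_X − 1.5y_X².
∂π/∂y_X = 55 − 5y_X − y_W = 0, so y_X = 11 − 0.2y_W.
At y_W = 4: y_X = 11 − 0.2·4 = 10.2.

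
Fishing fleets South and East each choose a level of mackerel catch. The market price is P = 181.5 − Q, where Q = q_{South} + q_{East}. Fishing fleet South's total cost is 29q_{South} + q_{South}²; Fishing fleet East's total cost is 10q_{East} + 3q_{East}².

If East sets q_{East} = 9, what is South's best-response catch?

35.875

Fishing fleet South's profit: π = q_{South}(181.5 − (q_{South} + q_{East})) − 29q_{South} − q_{South}².
∂π/∂q_{South} = 152.5 − 4q_{South} − q_{East} = 0, so q_{South} = 38.125 − 0.25q_{East}.
At q_{East} = 9: q_{South} = 38.125 − 0.25·9 = 35.875.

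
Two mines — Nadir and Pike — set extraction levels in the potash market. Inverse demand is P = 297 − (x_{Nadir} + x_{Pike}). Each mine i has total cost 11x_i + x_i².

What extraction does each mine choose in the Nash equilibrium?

Mine Nadir's profit: π = x_{Nadir}(297 − (x_{Nadir} + x_{Pike})) − 11x_{Nadir} − x_{Nadir}².
∂π/∂x_{Nadir} = 286 − 4x_{Nadir} − x_{Pike} = 0, so x_{Nadir} = 71.5 − 0.25x_{Pike}.
The game is symmetric, so in equilibrium x_{Pike} = x_{Nadir}: the reaction function gives 1.25x_{Nadir} = 71.5, hence x_{Nadir} = 57.2.

57.2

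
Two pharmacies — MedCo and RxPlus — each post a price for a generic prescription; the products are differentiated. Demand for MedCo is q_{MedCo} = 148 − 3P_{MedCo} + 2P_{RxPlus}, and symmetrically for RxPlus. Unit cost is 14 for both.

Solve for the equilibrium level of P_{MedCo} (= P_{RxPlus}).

MedCo's profit: π = (P_{MedCo} − 14)(148 − 3P_{MedCo} + 2P_{RxPlus}).
∂π/∂P_{MedCo} = 190 − 6P_{MedCo} + 2P_{RxPlus} = 0 ⇒ P_{MedCo} = 95/3 + (1/3)P_{RxPlus}.
The game is symmetric, so in equilibrium P_{RxPlus} = P_{MedCo}: the reaction function gives (2/3)P_{MedCo} = 95/3, hence P_{MedCo} = 47.5.

47.5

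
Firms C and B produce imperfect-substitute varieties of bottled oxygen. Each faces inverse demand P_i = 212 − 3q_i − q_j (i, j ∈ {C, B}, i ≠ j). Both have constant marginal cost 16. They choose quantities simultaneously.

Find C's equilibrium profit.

Firm C's profit: π = q_C(212 − 3q_C − q_B) − 16q_C.
∂π/∂q_C = 196 − 6q_C − q_B = 0 ⇒ q_C = 98/3 − (1/6)q_B.
The game is symmetric, so in equilibrium q_B = q_C: the reaction function gives (7/6)q_C = 98/3, hence q_C = 28.
P_C = 212 − 3·28 − 28 = 100.
Profit = (100 − 16)·28 = 2352.

2352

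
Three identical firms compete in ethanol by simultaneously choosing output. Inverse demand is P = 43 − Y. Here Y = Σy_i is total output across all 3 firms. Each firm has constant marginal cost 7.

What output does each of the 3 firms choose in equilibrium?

9

A representative firm's profit is π_i = y_i(43 − Y) − 7y_i, with Y = y_i + Σ_{j≠i} y_j.
First-order condition: 36 − 2y_i − Σ_{j≠i} y_j = 0.
In a symmetric equilibrium every firm chooses the same y, so Σ_{j≠i} y_j = 2y. The condition becomes 36 − 4y = 0, giving y = 36/4 = 9.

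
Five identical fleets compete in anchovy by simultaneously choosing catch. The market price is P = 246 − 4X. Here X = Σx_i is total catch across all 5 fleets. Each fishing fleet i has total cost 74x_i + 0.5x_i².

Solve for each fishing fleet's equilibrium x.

6.88

A representative fishing fleet's profit is π_i = x_i(246 − 4X) − 74x_i − 0.5x_i², with X = x_i + Σ_{j≠i} x_j.
First-order condition: 172 − 9x_i − 4Σ_{j≠i} x_j = 0.
In a symmetric equilibrium every fishing fleet chooses the same x, so Σ_{j≠i} x_j = 4x. The condition becomes 172 − 25x = 0, giving x = 172/25 = 6.88.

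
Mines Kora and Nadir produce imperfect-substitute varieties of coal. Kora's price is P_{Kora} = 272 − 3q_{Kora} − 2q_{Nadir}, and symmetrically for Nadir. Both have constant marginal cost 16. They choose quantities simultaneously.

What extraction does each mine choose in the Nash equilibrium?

32

Mine Kora's profit: π = q_{Kora}(272 − 3q_{Kora} − 2q_{Nadir}) − 16q_{Kora}.
∂π/∂q_{Kora} = 256 − 6q_{Kora} − 2q_{Nadir} = 0 ⇒ q_{Kora} = 128/3 − (1/3)q_{Nadir}.
Setting q_{Kora} = q_{Nadir} in the reaction function: q_{Kora} = 128/3 − (1/3)q_{Kora}, so q_{Kora} = (128/3) / (4/3) = 32.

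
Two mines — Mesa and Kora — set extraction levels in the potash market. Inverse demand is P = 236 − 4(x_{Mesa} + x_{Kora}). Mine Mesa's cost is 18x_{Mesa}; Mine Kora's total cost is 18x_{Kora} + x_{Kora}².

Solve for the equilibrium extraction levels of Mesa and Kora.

Mine Mesa's profit: π = x_{Mesa}(236 − 4(x_{Mesa} + x_{Kora})) − 18x_{Mesa}.
∂π/∂x_{Mesa} = 218 − 8x_{Mesa} − 4x_{Kora} = 0, so x_{Mesa} = 27.25 − 0.5x_{Kora}.
For Kora: ∂π/∂x_{Kora} = 218 − 10x_{Kora} − 4x_{Mesa} = 0 ⇒ x_{Kora} = 21.8 − 0.4x_{Mesa}.
Plugging x_{Kora} into Mesa's best response: x_{Mesa} = 27.25 − 0.5(21.8 − 0.4x_{Mesa}) ⇒ 0.8x_{Mesa} = 16.35, so x_{Mesa} = 20.4375.
Then x_{Kora} = 21.8 − 0.4·20.4375 = 13.625.

20.4375, 13.625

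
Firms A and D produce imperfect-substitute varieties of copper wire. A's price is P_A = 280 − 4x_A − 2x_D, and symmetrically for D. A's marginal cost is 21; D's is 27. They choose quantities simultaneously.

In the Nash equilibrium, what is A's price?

125.4

Firm A's profit: π = x_A(280 − 4x_A − 2x_D) − 21x_A.
∂π/∂x_A = 259 − 8x_A − 2x_D = 0 ⇒ x_A = 32.375 − 0.25x_D.
Similarly x_D = 31.625 − 0.25x_A.
Solving the two reaction functions simultaneously: (1 − (−0.25)(−0.25))x_A = 32.375 − 0.25·31.625, so 0.9375x_A = 783/32 and x_A = 26.1.
Then x_D = 31.625 − 0.25·26.1 = 25.1.
P_A = 280 − 4·26.1 − 2·25.1 = 125.4.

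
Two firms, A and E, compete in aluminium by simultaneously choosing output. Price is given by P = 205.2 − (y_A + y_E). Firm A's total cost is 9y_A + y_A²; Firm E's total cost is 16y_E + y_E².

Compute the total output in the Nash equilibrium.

77.08

Firm A's profit: π = y_A(205.2 − (y_A + y_E)) − 9y_A − y_A².
∂π/∂y_A = 196.2 − 4y_A − y_E = 0, so y_A = 49.05 − 0.25y_E.
By the same steps for E: y_E = 47.3 − 0.25y_A.
Substituting the second reaction function into the first: y_A = 49.05 − 0.25(47.3 − 0.25y_A), which gives 0.9375y_A = 37.225 ⇒ y_A = 2978/75.
Then y_E = 47.3 − 0.25·(2978/75) = 2803/75.
Total output: 2978/75 + 2803/75 = 77.08.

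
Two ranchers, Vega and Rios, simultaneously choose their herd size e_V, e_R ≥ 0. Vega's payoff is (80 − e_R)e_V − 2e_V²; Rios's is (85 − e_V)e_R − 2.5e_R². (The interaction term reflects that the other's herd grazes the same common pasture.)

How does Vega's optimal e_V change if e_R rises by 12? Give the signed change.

Expanding Vega's payoff: 80e_V − e_Re_V − 2e_V².
∂π/∂e_V = 80 − e_R − 4e_V = 0, so e_V = 20 − 0.25e_R.
The reaction-function slope is −0.25, so a 12-unit rise in e_R moves e_V by −0.25 × 12 = −3. Vega's best response falls — the actions are strategic substitutes.

-3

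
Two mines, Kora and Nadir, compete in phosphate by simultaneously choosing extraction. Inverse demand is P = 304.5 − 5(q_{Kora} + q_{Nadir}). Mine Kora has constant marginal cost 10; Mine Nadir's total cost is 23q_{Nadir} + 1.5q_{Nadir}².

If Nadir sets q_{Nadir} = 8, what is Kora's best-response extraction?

Mine Kora's profit: π = q_{Kora}(304.5 − 5(q_{Kora} + q_{Nadir})) − 10q_{Kora}.
∂π/∂q_{Kora} = 294.5 − 10q_{Kora} − 5q_{Nadir} = 0, so q_{Kora} = 29.45 − 0.5q_{Nadir}.
At q_{Nadir} = 8: q_{Kora} = 29.45 − 0.5·8 = 25.45.

25.45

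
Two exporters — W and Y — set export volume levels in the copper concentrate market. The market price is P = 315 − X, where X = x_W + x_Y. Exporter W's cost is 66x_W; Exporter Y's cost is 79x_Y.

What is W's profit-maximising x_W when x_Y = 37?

Exporter W's profit: π = x_W(315 − (x_W + x_Y)) − 66x_W.
∂π/∂x_W = 249 − 2x_W − x_Y = 0, so x_W = 124.5 − 0.5x_Y.
At x_Y = 37: x_W = 124.5 − 0.5·37 = 106.

106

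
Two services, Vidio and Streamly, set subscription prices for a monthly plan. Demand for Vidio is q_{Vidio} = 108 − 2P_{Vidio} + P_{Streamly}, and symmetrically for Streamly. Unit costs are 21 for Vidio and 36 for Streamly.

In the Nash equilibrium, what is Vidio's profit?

Vidio's profit: π = (P_{Vidio} − 21)(108 − 2P_{Vidio} + P_{Streamly}).
∂π/∂P_{Vidio} = 150 − 4P_{Vidio} + P_{Streamly} = 0 ⇒ P_{Vidio} = 37.5 + 0.25P_{Streamly}.
Similarly P_{Streamly} = 45 + 0.25P_{Vidio}.
Solving the two reaction functions simultaneously: (1 − (0.25)(0.25))P_{Vidio} = 37.5 + 0.25·45, so 0.9375P_{Vidio} = 48.75 and P_{Vidio} = 52.
Then P_{Streamly} = 45 + 0.25·52 = 58.
q_{Vidio} = 108 − 2·52 + 58 = 62.
Profit = (52 − 21)·62 = 1922.

1922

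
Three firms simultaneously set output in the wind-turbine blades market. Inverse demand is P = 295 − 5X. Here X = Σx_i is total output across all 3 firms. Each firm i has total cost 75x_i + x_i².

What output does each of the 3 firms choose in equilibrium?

10

A representative firm's profit is π_i = x_i(295 − 5X) − 75x_i − x_i², with X = x_i + Σ_{j≠i} x_j.
First-order condition: 220 − 12x_i − 5Σ_{j≠i} x_j = 0.
Imposing symmetry (x_j = x for all j) turns Σ_{j≠i} x_j into 2x, so 220 = 22x and x = 10.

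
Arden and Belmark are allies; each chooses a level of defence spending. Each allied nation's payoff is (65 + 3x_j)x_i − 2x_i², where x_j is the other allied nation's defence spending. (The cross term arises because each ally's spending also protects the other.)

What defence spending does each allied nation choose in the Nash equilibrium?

Arden's payoff is (65 + 3x_B)x_A − 2x_A².
∂π/∂x_A = 65 + 3x_B − 4x_A = 0, so x_A = 16.25 + 0.75x_B.
By symmetry x_B = x_A; substituting into the reaction function, 0.25x_A = 16.25 and x_A = 65.

65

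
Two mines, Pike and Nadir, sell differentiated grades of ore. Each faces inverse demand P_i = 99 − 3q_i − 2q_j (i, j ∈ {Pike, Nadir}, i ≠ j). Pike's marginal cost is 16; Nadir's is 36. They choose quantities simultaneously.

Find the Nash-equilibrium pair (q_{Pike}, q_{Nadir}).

11.625, 6.625

Mine Pike's profit: π = q_{Pike}(99 − 3q_{Pike} − 2q_{Nadir}) − 16q_{Pike}.
∂π/∂q_{Pike} = 83 − 6q_{Pike} − 2q_{Nadir} = 0 ⇒ q_{Pike} = 83/6 − (1/3)q_{Nadir}.
Similarly q_{Nadir} = 10.5 − (1/3)q_{Pike}.
Plugging q_{Nadir} into Pike's best response: q_{Pike} = 83/6 − (1/3)(10.5 − (1/3)q_{Pike}) ⇒ (8/9)q_{Pike} = 31/3, so q_{Pike} = 11.625.
Then q_{Nadir} = 10.5 − (1/3)·11.625 = 6.625.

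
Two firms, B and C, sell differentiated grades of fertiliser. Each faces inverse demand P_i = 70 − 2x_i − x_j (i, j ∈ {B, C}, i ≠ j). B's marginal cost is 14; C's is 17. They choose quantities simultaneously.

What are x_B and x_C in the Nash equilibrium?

11.4, 10.4

Firm B's profit: π = x_B(70 − 2x_B − x_C) − 14x_B.
∂π/∂x_B = 56 − 4x_B − x_C = 0 ⇒ x_B = 14 − 0.25x_C.
Similarly x_C = 13.25 − 0.25x_B.
Solving the two reaction functions simultaneously: (1 − (−0.25)(−0.25))x_B = 14 − 0.25·13.25, so 0.9375x_B = 10.6875 and x_B = 11.4.
Then x_C = 13.25 − 0.25·11.4 = 10.4.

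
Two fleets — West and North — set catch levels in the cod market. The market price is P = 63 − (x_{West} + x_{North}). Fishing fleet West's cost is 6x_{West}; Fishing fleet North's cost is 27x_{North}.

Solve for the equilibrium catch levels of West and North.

26, 5

Fishing fleet West's profit: π = x_{West}(63 − (x_{West} + x_{North})) − 6x_{West}.
∂π/∂x_{West} = 57 − 2x_{West} − x_{North} = 0, so x_{West} = 28.5 − 0.5x_{North}.
By the same steps for North: x_{North} = 18 − 0.5x_{West}.
Plugging x_{North} into West's best response: x_{West} = 28.5 − 0.5(18 − 0.5x_{West}) ⇒ 0.75x_{West} = 19.5, so x_{West} = 26.
Then x_{North} = 18 − 0.5·26 = 5.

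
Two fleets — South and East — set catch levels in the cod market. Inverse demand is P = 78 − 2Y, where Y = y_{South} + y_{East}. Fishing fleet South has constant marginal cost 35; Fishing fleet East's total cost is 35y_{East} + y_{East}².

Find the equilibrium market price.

Fishing fleet South's profit: π = y_{South}(78 − 2(y_{South} + y_{East})) − 35y_{South}.
∂π/∂y_{South} = 43 − 4y_{South} − 2y_{East} = 0, so y_{South} = 10.75 − 0.5y_{East}.
For East: ∂π/∂y_{East} = 43 − 6y_{East} − 2y_{South} = 0 ⇒ y_{East} = 43/6 − (1/3)y_{South}.
Solving the two reaction functions simultaneously: (1 − (−0.5)(−1/3))y_{South} = 10.75 − 0.5·(43/6), so (5/6)y_{South} = 43/6 and y_{South} = 8.6.
Then y_{East} = 43/6 − (1/3)·8.6 = 4.3.
Equilibrium price: P = 78 − 2·12.9 = 52.2.

52.2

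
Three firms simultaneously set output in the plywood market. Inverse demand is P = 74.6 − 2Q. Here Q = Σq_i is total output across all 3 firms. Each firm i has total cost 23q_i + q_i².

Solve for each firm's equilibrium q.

A representative firm's profit is π_i = q_i(74.6 − 2Q) − 23q_i − q_i², with Q = q_i + Σ_{j≠i} q_j.
First-order condition: 51.6 − 6q_i − 2Σ_{j≠i} q_j = 0.
In a symmetric equilibrium every firm chooses the same q, so Σ_{j≠i} q_j = 2q. The condition becomes 51.6 − 10q = 0, giving q = 51.6/10 = 5.16.

5.16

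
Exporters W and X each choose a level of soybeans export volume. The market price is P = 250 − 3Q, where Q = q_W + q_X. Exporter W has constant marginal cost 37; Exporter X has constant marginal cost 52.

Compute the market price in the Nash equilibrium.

Exporter W's profit: π = q_W(250 − 3(q_W + q_X)) − 37q_W.
∂π/∂q_W = 213 − 6q_W − 3q_X = 0, so q_W = 35.5 − 0.5q_X.
By the same steps for X: q_X = 33 − 0.5q_W.
Plugging q_X into W's best response: q_W = 35.5 − 0.5(33 − 0.5q_W) ⇒ 0.75q_W = 19, so q_W = 76/3.
Then q_X = 33 − 0.5·(76/3) = 61/3.
Equilibrium price: P = 250 − 3·(137/3) = 113.

113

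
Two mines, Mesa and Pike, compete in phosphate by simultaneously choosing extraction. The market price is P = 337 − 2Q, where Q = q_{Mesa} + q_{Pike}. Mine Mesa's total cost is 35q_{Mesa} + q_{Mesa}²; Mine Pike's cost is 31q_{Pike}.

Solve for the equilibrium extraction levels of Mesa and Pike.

29.8, 61.6

Mine Mesa's profit: π = q_{Mesa}(337 − 2(q_{Mesa} + q_{Pike})) − 35q_{Mesa} − q_{Mesa}².
∂π/∂q_{Mesa} = 302 − 6q_{Mesa} − 2q_{Pike} = 0, so q_{Mesa} = 151/3 − (1/3)q_{Pike}.
For Pike: ∂π/∂q_{Pike} = 306 − 4q_{Pike} − 2q_{Mesa} = 0 ⇒ q_{Pike} = 76.5 − 0.5q_{Mesa}.
Substituting the second reaction function into the first: q_{Mesa} = 151/3 − (1/3)(76.5 − 0.5q_{Mesa}), which gives (5/6)q_{Mesa} = 149/6 ⇒ q_{Mesa} = 29.8.
Then q_{Pike} = 76.5 − 0.5·29.8 = 61.6.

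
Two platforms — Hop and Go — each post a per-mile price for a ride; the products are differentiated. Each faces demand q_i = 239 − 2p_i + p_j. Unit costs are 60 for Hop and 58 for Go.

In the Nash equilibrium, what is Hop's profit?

7056.72

Hop's profit: π = (p_{Hop} − 60)(239 − 2p_{Hop} + p_{Go}).
∂π/∂p_{Hop} = 359 − 4p_{Hop} + p_{Go} = 0 ⇒ p_{Hop} = 89.75 + 0.25p_{Go}.
Similarly p_{Go} = 88.75 + 0.25p_{Hop}.
Plugging p_{Go} into Hop's best response: p_{Hop} = 89.75 + 0.25(88.75 + 0.25p_{Hop}) ⇒ 0.9375p_{Hop} = 111.9375, so p_{Hop} = 119.4.
Then p_{Go} = 88.75 + 0.25·119.4 = 118.6.
q_{Hop} = 239 − 2·119.4 + 118.6 = 118.8.
Profit = (119.4 − 60)·118.8 = 7056.72.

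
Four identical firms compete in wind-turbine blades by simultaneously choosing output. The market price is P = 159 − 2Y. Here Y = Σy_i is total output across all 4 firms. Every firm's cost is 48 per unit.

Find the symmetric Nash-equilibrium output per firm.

11.1

A representative firm's profit is π_i = y_i(159 − 2Y) − 48y_i, with Y = y_i + Σ_{j≠i} y_j.
First-order condition: 111 − 4y_i − 2Σ_{j≠i} y_j = 0.
Imposing symmetry (y_j = y for all j) turns Σ_{j≠i} y_j into 3y, so 111 = 10y and y = 11.1.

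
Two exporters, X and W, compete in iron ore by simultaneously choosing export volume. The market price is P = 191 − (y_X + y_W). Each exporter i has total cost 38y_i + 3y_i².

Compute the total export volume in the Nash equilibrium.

Exporter X's profit: π = y_X(191 − (y_X + y_W)) − 38y_X − 3y_X².
∂π/∂y_X = 153 − 8y_X − y_W = 0, so y_X = 19.125 − 0.125y_W.
Setting y_X = y_W in the reaction function: y_X = 19.125 − 0.125y_X, so y_X = 19.125 / 1.125 = 17.
Total export volume: 17 + 17 = 34.

34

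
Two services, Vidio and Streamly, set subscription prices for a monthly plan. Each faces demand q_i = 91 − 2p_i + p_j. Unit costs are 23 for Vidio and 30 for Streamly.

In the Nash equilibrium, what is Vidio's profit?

1113.92

Vidio's profit: π = (p_{Vidio} − 23)(91 − 2p_{Vidio} + p_{Streamly}).
∂π/∂p_{Vidio} = 137 − 4p_{Vidio} + p_{Streamly} = 0 ⇒ p_{Vidio} = 34.25 + 0.25p_{Streamly}.
Similarly p_{Streamly} = 37.75 + 0.25p_{Vidio}.
Substituting the second reaction function into the first: p_{Vidio} = 34.25 + 0.25(37.75 + 0.25p_{Vidio}), which gives 0.9375p_{Vidio} = 43.6875 ⇒ p_{Vidio} = 46.6.
Then p_{Streamly} = 37.75 + 0.25·46.6 = 49.4.
q_{Vidio} = 91 − 2·46.6 + 49.4 = 47.2.
Profit = (46.6 − 23)·47.2 = 1113.92.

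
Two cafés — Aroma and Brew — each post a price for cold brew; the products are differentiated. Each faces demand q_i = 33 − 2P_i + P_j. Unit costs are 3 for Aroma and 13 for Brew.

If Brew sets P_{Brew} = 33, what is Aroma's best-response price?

Aroma's profit: π = (P_{Aroma} − 3)(33 − 2P_{Aroma} + P_{Brew}).
∂π/∂P_{Aroma} = 39 − 4P_{Aroma} + P_{Brew} = 0 ⇒ P_{Aroma} = 9.75 + 0.25P_{Brew}.
At P_{Brew} = 33: P_{Aroma} = 9.75 + 0.25·33 = 18.

18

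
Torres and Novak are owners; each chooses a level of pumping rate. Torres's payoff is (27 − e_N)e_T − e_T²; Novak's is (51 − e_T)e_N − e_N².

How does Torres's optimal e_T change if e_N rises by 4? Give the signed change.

-2

Expanding Torres's payoff: 27e_T − e_Ne_T − e_T².
∂π/∂e_T = 27 − e_N − 2e_T = 0, so e_T = 13.5 − 0.5e_N.
The reaction-function slope is −0.5, so a 4-unit rise in e_N moves e_T by −0.5 × 4 = −2. Torres's best response falls — the actions are strategic substitutes.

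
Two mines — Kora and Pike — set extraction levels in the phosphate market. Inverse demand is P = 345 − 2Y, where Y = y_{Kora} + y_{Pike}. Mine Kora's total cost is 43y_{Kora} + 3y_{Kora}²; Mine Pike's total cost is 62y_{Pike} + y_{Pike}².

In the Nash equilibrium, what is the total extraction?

Mine Kora's profit: π = y_{Kora}(345 − 2(y_{Kora} + y_{Pike})) − 43y_{Kora} − 3y_{Kora}².
∂π/∂y_{Kora} = 302 − 10y_{Kora} − 2y_{Pike} = 0, so y_{Kora} = 30.2 − 0.2y_{Pike}.
For Pike: ∂π/∂y_{Pike} = 283 − 6y_{Pike} − 2y_{Kora} = 0 ⇒ y_{Pike} = 283/6 − (1/3)y_{Kora}.
Solving the two reaction functions simultaneously: (1 − (−0.2)(−1/3))y_{Kora} = 30.2 − 0.2·(283/6), so (14/15)y_{Kora} = 623/30 and y_{Kora} = 22.25.
Then y_{Pike} = 283/6 − (1/3)·22.25 = 39.75.
Total extraction: 22.25 + 39.75 = 62.

62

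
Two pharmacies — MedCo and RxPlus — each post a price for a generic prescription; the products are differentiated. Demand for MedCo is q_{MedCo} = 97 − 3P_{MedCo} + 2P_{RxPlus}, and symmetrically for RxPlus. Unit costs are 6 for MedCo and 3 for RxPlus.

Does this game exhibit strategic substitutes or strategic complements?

strategic complements

MedCo's profit: π = (P_{MedCo} − 6)(97 − 3P_{MedCo} + 2P_{RxPlus}).
∂π/∂P_{MedCo} = 115 − 6P_{MedCo} + 2P_{RxPlus} = 0 ⇒ P_{MedCo} = 115/6 + (1/3)P_{RxPlus}.
The best-response slope dP_{MedCo}/dP_{RxPlus} = 1/3 > 0: the reaction function is upward-sloping, so the choices are strategic complements.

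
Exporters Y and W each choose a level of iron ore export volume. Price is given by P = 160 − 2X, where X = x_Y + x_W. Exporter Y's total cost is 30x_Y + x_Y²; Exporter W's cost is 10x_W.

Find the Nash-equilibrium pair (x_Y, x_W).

Exporter Y's profit: π = x_Y(160 − 2(x_Y + x_W)) − 30x_Y − x_Y².
∂π/∂x_Y = 130 − 6x_Y − 2x_W = 0, so x_Y = 65/3 − (1/3)x_W.
For W: ∂π/∂x_W = 150 − 4x_W − 2x_Y = 0 ⇒ x_W = 37.5 − 0.5x_Y.
Substituting the second reaction function into the first: x_Y = 65/3 − (1/3)(37.5 − 0.5x_Y), which gives (5/6)x_Y = 55/6 ⇒ x_Y = 11.
Then x_W = 37.5 − 0.5·11 = 32.

11, 32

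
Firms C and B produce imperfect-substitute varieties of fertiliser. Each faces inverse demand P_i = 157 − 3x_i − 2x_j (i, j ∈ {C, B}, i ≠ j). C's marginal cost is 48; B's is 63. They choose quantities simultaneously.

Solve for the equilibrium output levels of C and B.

Firm C's profit: π = x_C(157 − 3x_C − 2x_B) − 48x_C.
∂π/∂x_C = 109 − 6x_C − 2x_B = 0 ⇒ x_C = 109/6 − (1/3)x_B.
Similarly x_B = 47/3 − (1/3)x_C.
Plugging x_B into C's best response: x_C = 109/6 − (1/3)(47/3 − (1/3)x_C) ⇒ (8/9)x_C = 233/18, so x_C = 14.5625.
Then x_B = 47/3 − (1/3)·14.5625 = 10.8125.

14.5625, 10.8125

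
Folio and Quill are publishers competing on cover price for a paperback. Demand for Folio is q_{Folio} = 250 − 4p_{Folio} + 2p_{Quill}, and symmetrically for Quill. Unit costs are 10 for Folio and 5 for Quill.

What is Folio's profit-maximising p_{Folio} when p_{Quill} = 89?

Folio's profit: π = (p_{Folio} − 10)(250 − 4p_{Folio} + 2p_{Quill}).
∂π/∂p_{Folio} = 290 − 8p_{Folio} + 2p_{Quill} = 0 ⇒ p_{Folio} = 36.25 + 0.25p_{Quill}.
At p_{Quill} = 89: p_{Folio} = 36.25 + 0.25·89 = 58.5.

58.5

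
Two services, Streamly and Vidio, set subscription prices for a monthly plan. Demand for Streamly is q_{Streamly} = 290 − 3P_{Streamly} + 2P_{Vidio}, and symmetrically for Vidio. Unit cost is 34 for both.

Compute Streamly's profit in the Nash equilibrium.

Streamly's profit: π = (P_{Streamly} − 34)(290 − 3P_{Streamly} + 2P_{Vidio}).
∂π/∂P_{Streamly} = 392 − 6P_{Streamly} + 2P_{Vidio} = 0 ⇒ P_{Streamly} = 196/3 + (1/3)P_{Vidio}.
By symmetry P_{Vidio} = P_{Streamly}; substituting into the reaction function, (2/3)P_{Streamly} = 196/3 and P_{Streamly} = 98.
q_{Streamly} = 290 − 3·98 + 2·98 = 192.
Profit = (98 − 34)·192 = 12288.

12288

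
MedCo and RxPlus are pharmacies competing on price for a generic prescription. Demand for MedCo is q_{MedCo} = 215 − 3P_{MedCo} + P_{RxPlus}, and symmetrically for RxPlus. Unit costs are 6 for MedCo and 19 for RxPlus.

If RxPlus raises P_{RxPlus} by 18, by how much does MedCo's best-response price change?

3

MedCo's profit: π = (P_{MedCo} − 6)(215 − 3P_{MedCo} + P_{RxPlus}).
∂π/∂P_{MedCo} = 233 − 6P_{MedCo} + P_{RxPlus} = 0 ⇒ P_{MedCo} = 233/6 + (1/6)P_{RxPlus}.
The reaction-function slope is 1/6, so an 18-unit rise in P_{RxPlus} moves P_{MedCo} by 1/6 × 18 = 3. MedCo's best response rises — the actions are strategic complements.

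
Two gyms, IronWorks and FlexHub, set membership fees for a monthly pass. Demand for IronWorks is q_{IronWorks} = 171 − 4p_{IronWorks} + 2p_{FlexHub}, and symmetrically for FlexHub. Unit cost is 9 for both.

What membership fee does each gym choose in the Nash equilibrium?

34.5

IronWorks's profit: π = (p_{IronWorks} − 9)(171 − 4p_{IronWorks} + 2p_{FlexHub}).
∂π/∂p_{IronWorks} = 207 − 8p_{IronWorks} + 2p_{FlexHub} = 0 ⇒ p_{IronWorks} = 25.875 + 0.25p_{FlexHub}.
The game is symmetric, so in equilibrium p_{FlexHub} = p_{IronWorks}: the reaction function gives 0.75p_{IronWorks} = 25.875, hence p_{IronWorks} = 34.5.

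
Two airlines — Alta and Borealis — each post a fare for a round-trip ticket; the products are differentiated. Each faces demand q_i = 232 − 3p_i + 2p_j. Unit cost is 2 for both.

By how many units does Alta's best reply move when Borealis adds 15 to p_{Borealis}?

Alta's profit: π = (p_{Alta} − 2)(232 − 3p_{Alta} + 2p_{Borealis}).
∂π/∂p_{Alta} = 238 − 6p_{Alta} + 2p_{Borealis} = 0 ⇒ p_{Alta} = 119/3 + (1/3)p_{Borealis}.
The reaction-function slope is 1/3, so a 15-unit rise in p_{Borealis} moves p_{Alta} by 1/3 × 15 = 5. Alta's best response rises — the actions are strategic complements.

5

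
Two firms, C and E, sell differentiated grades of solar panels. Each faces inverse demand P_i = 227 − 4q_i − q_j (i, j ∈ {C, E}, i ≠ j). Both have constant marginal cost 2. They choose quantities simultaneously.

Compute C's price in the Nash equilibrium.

Firm C's profit: π = q_C(227 − 4q_C − q_E) − 2q_C.
∂π/∂q_C = 225 − 8q_C − q_E = 0 ⇒ q_C = 28.125 − 0.125q_E.
The game is symmetric, so in equilibrium q_E = q_C: the reaction function gives 1.125q_C = 28.125, hence q_C = 25.
P_C = 227 − 4·25 − 25 = 102.

102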